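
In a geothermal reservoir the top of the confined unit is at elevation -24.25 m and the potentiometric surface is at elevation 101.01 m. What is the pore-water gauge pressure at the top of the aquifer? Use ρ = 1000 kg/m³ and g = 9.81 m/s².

P ≈ 1230 kPa

Pressure head at the aquifer top: ψ = h − z = 101.01 − (-24.25) = 125.26 m.
P = ρgψ = 1000 × 9.81 × 125.26 = 1228801 Pa ≈ 1230 kPa.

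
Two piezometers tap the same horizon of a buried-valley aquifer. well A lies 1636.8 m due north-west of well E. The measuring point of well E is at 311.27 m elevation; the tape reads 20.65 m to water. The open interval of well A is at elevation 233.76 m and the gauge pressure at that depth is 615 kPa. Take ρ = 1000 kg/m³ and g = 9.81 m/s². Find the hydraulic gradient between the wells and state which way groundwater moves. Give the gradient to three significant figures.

Total head at well E: h = 311.27 − 20.65 = 290.62 m.
Pressure head at well A: ψ = P/(ρg) = 615×1000 / (1000 × 9.81) = 62.69 m.
Total head at well A: h = z + ψ = 233.76 + 62.69 = 296.45 m.
Head difference: h(well E) − h(well A) = 290.62 − 296.45 = -5.83 m.
Hydraulic gradient: i = |Δh| / L = 5.83 / 1636.8 = 0.00356.
Flow is from higher to lower head: from well A toward well E, i.e. toward the south-east.

i ≈ 0.00356; groundwater flows toward the south-east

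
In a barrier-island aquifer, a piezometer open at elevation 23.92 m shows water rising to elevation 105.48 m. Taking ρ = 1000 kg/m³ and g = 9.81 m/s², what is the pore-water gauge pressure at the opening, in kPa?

P ≈ 800 kPa

Pressure head ψ = h − z = 105.48 − 23.92 = 81.56 m.
P = ρgψ = 1000 × 9.81 × 81.56 = 800104 Pa ≈ 800 kPa.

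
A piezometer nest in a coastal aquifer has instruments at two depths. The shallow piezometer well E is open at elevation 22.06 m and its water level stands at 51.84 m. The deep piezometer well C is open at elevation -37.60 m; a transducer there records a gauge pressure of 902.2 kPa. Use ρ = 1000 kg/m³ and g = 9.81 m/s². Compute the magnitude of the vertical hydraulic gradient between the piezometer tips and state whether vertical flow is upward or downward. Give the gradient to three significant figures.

Total head at well E: h = 51.84 m (water level in the standpipe).
Pressure head at well C: ψ = P/(ρg) = 902.2×1000 / (1000 × 9.81) = 91.97 m.
Total head at well C: h = z + ψ = -37.60 + 91.97 = 54.37 m.
Δh = h(well E) − h(well C) = 51.84 − 54.37 = -2.53 m.
Vertical separation Δz = 22.06 − (-37.60) = 59.66 m.
|i_v| = |Δh| / Δz = 2.53 / 59.66 = 0.0424.
Head is higher in the deep piezometer, so vertical flow is upward (discharge condition).

|i_v| ≈ 0.0424; vertical flow is upward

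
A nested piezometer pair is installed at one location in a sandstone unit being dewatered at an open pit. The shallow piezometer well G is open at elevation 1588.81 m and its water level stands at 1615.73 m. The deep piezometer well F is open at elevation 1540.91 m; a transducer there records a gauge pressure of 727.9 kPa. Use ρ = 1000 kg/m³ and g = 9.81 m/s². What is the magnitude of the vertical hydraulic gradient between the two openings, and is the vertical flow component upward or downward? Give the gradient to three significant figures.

Total head at well G: h = 1615.73 m (water level in the standpipe).
Pressure head at well F: ψ = P/(ρg) = 727.9×1000 / (1000 × 9.81) = 74.20 m.
Total head at well F: h = z + ψ = 1540.91 + 74.20 = 1615.11 m.
Δh = h(well G) − h(well F) = 1615.73 − 1615.11 = 0.62 m.
Vertical separation Δz = 1588.81 − 1540.91 = 47.90 m.
|i_v| = |Δh| / Δz = 0.62 / 47.90 = 0.0129.
Head is higher in the shallow piezometer, so vertical flow is downward (recharge condition).

|i_v| ≈ 0.0129; vertical flow is downward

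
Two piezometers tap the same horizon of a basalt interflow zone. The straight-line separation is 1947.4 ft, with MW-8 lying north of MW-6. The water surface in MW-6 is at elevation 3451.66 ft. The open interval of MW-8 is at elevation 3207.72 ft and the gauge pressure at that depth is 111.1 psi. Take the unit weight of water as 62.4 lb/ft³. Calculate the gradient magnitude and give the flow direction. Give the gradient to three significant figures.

i ≈ 0.00639; groundwater flows toward the south

Total head at MW-6: h = 3451.66 ft (water level in the piezometer is the total head).
Pressure head at MW-8: ψ = 144·P/γ = 144 × 111.1 / 62.4 = 256.38 ft.
Total head at MW-8: h = z + ψ = 3207.72 + 256.38 = 3464.10 ft.
Head difference: h(MW-6) − h(MW-8) = 3451.66 − 3464.10 = -12.44 ft.
Hydraulic gradient: i = |Δh| / L = 12.44 / 1947.4 = 0.00639.
Flow is from higher to lower head: from MW-8 toward MW-6, i.e. toward the south.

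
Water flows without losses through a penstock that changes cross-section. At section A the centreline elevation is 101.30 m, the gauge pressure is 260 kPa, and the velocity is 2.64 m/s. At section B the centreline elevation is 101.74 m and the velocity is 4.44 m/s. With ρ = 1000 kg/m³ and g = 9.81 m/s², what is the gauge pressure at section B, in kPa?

Pressure head at A: ψ₁ = P₁/(ρg) = 260×1000 / (1000 × 9.81) = 26.50 m.
Velocity heads: v₁²/2g = 2.64²/19.62 = 0.355 m; v₂²/2g = 4.44²/19.62 = 1.005 m.
Total head H = z₁ + ψ₁ + v₁²/2g = 101.30 + 26.50 + 0.355 = 128.16 m.
ψ₂ = H − z₂ − v₂²/2g = 128.16 − 101.74 − 1.005 = 25.42 m.
P₂ = ρgψ₂ = 1000 × 9.81 × 25.42 ≈ 249 kPa.

P₂ ≈ 249 kPa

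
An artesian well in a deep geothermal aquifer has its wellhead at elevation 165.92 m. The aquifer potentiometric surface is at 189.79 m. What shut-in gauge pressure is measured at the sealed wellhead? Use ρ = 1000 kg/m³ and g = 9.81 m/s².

P ≈ 234 kPa

Head above the cap: Δh = 189.79 − 165.92 = 23.87 m.
P = ρgΔh = 1000 × 9.81 × 23.87 = 234165 Pa ≈ 234 kPa.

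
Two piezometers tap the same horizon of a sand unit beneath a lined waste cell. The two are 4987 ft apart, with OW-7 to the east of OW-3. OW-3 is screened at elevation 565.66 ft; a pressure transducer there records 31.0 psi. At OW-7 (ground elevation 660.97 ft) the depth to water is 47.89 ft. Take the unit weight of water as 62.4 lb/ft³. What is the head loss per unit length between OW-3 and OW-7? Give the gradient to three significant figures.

i ≈ 0.00484 ft/ft

Pressure head at OW-3: ψ = 144·P/γ = 144 × 31.0 / 62.4 = 71.54 ft.
Total head at OW-3: h = z + ψ = 565.66 + 71.54 = 637.20 ft.
Total head at OW-7: h = 660.97 − 47.89 = 613.08 ft.
Head difference: h(OW-3) − h(OW-7) = 637.20 − 613.08 = 24.12 ft.
Hydraulic gradient: i = |Δh| / L = 24.12 / 4987 = 0.00484.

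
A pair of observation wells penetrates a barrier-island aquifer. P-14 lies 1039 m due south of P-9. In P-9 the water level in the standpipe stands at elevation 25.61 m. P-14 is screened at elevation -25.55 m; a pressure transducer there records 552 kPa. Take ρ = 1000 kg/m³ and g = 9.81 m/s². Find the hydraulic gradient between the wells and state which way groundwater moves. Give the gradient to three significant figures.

Total head at P-9: h = 25.61 m (water level in the piezometer is the total head).
Pressure head at P-14: ψ = P/(ρg) = 552×1000 / (1000 × 9.81) = 56.27 m.
Total head at P-14: h = z + ψ = -25.55 + 56.27 = 30.72 m.
Head difference: h(P-9) − h(P-14) = 25.61 − 30.72 = -5.11 m.
Hydraulic gradient: i = |Δh| / L = 5.11 / 1039 = 0.00492.
Flow is from higher to lower head: from P-14 toward P-9, i.e. toward the north.

i ≈ 0.00492; groundwater flows toward the north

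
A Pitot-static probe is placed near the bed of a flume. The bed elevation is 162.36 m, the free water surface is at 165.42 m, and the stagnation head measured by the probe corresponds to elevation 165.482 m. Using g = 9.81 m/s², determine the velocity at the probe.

v ≈ 1.10 m/s

Near the bed, under hydrostatic conditions, the piezometric head (z + ψ) equals the free-surface elevation, 165.42 m.
Velocity head = total − piezometric = 165.482 − 165.42 = 0.062 m.
v = √(2g·h_v) = √(2 × 9.81 × 0.062) = 1.10 m/s.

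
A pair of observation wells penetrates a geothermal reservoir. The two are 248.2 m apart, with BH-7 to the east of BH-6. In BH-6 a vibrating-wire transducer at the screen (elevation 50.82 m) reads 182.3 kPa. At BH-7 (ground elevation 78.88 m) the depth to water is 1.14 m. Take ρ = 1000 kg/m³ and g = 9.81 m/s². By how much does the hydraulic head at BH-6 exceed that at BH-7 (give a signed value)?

Pressure head at BH-6: ψ = P/(ρg) = 182.3×1000 / (1000 × 9.81) = 18.58 m.
Total head at BH-6: h = z + ψ = 50.82 + 18.58 = 69.40 m.
Total head at BH-7: h = 78.88 − 1.14 = 77.74 m.
Head difference: h(BH-6) − h(BH-7) = 69.40 − 77.74 = -8.34 m.

Δh ≈ -8.34 m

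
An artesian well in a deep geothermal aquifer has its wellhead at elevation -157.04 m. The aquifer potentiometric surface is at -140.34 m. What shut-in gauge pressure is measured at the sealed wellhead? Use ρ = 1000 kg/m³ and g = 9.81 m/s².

P ≈ 164 kPa

Head above the cap: Δh = -140.34 − (-157.04) = 16.70 m.
P = ρgΔh = 1000 × 9.81 × 16.70 = 163827 Pa ≈ 164 kPa.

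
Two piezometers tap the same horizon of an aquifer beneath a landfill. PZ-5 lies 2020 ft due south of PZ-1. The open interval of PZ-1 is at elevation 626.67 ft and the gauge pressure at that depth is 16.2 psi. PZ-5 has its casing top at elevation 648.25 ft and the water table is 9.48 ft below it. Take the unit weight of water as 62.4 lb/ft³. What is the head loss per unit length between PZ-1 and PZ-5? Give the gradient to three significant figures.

i ≈ 0.0125 ft/ft

Pressure head at PZ-1: ψ = 144·P/γ = 144 × 16.2 / 62.4 = 37.38 ft.
Total head at PZ-1: h = z + ψ = 626.67 + 37.38 = 664.05 ft.
Total head at PZ-5: h = 648.25 − 9.48 = 638.77 ft.
Head difference: h(PZ-1) − h(PZ-5) = 664.05 − 638.77 = 25.28 ft.
Hydraulic gradient: i = |Δh| / L = 25.28 / 2020 = 0.0125.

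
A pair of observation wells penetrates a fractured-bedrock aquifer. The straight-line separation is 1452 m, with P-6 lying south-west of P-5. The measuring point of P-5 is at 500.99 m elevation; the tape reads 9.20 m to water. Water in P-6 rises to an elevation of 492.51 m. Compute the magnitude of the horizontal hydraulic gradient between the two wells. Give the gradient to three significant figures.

i ≈ 0.000496

Total head at P-5: h = 500.99 − 9.20 = 491.79 m.
Total head at P-6: h = 492.51 m (water level in the piezometer is the total head).
Head difference: h(P-5) − h(P-6) = 491.79 − 492.51 = -0.72 m.
Hydraulic gradient: i = |Δh| / L = 0.72 / 1452 = 0.000496.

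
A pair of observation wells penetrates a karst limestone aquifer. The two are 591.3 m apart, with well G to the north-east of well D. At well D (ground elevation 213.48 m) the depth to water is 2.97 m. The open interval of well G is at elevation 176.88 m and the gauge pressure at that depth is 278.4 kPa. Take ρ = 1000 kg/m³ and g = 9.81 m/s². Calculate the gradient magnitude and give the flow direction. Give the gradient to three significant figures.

Total head at well D: h = 213.48 − 2.97 = 210.51 m.
Pressure head at well G: ψ = P/(ρg) = 278.4×1000 / (1000 × 9.81) = 28.38 m.
Total head at well G: h = z + ψ = 176.88 + 28.38 = 205.26 m.
Head difference: h(well D) − h(well G) = 210.51 − 205.26 = 5.25 m.
Hydraulic gradient: i = |Δh| / L = 5.25 / 591.3 = 0.00888.
Flow is from higher to lower head: from well D toward well G, i.e. toward the north-east.

i ≈ 0.00888; groundwater flows toward the north-east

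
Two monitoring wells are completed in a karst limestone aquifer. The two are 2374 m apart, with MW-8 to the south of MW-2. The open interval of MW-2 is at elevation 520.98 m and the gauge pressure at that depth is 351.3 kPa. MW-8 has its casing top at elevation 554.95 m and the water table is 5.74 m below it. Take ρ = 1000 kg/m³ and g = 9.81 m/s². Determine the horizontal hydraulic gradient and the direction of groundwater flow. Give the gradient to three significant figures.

i ≈ 0.00319; groundwater flows toward the south

Pressure head at MW-2: ψ = P/(ρg) = 351.3×1000 / (1000 × 9.81) = 35.81 m.
Total head at MW-2: h = z + ψ = 520.98 + 35.81 = 556.79 m.
Total head at MW-8: h = 554.95 − 5.74 = 549.21 m.
Head difference: h(MW-2) − h(MW-8) = 556.79 − 549.21 = 7.58 m.
Hydraulic gradient: i = |Δh| / L = 7.58 / 2374 = 0.00319.
Flow is from higher to lower head: from MW-2 toward MW-8, i.e. toward the south.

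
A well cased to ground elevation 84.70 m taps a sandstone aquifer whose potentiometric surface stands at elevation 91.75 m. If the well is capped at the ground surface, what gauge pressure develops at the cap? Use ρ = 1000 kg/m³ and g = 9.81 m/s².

Head above the cap: Δh = 91.75 − 84.70 = 7.05 m.
P = ρgΔh = 1000 × 9.81 × 7.05 = 69160 Pa ≈ 69.2 kPa.

P ≈ 69.2 kPa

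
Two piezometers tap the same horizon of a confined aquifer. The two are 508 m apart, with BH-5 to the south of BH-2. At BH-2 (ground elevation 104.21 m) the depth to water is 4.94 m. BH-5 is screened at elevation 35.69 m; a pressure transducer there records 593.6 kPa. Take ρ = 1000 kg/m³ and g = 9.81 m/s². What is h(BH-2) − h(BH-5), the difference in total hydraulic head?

Δh ≈ 3.07 m

Total head at BH-2: h = 104.21 − 4.94 = 99.27 m.
Pressure head at BH-5: ψ = P/(ρg) = 593.6×1000 / (1000 × 9.81) = 60.51 m.
Total head at BH-5: h = z + ψ = 35.69 + 60.51 = 96.20 m.
Head difference: h(BH-2) − h(BH-5) = 99.27 − 96.20 = 3.07 m.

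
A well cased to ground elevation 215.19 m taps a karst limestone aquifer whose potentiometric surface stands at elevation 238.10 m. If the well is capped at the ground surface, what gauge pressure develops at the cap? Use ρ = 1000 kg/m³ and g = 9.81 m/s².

Head above the cap: Δh = 238.10 − 215.19 = 22.91 m.
P = ρgΔh = 1000 × 9.81 × 22.91 = 224747 Pa ≈ 225 kPa.

P ≈ 225 kPa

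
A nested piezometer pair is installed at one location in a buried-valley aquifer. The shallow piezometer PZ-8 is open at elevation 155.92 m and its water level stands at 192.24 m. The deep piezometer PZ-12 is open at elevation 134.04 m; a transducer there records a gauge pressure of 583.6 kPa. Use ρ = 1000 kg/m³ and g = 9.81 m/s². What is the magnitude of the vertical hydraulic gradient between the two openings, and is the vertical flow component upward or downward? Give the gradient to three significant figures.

|i_v| ≈ 0.0590; vertical flow is upward

Total head at PZ-8: h = 192.24 m (water level in the standpipe).
Pressure head at PZ-12: ψ = P/(ρg) = 583.6×1000 / (1000 × 9.81) = 59.49 m.
Total head at PZ-12: h = z + ψ = 134.04 + 59.49 = 193.53 m.
Δh = h(PZ-8) − h(PZ-12) = 192.24 − 193.53 = -1.29 m.
Vertical separation Δz = 155.92 − 134.04 = 21.88 m.
|i_v| = |Δh| / Δz = 1.29 / 21.88 = 0.0590.
Head is higher in the deep piezometer, so vertical flow is upward (discharge condition).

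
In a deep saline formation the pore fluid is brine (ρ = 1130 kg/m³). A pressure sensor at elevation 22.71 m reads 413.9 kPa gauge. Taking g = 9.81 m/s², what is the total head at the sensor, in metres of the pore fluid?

h ≈ 60.05 m

ψ = P/(ρg) = 413.9×1000 / (1130 × 9.81) = 37.34 m.
h = z + ψ = 22.71 + 37.34 = 60.05 m.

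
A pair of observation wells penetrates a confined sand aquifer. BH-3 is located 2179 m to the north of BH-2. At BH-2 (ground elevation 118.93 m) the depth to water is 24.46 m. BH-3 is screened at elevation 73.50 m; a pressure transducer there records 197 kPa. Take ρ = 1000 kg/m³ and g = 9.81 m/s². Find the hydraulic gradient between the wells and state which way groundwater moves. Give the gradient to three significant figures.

i ≈ 0.000408; groundwater flows toward the north

Total head at BH-2: h = 118.93 − 24.46 = 94.47 m.
Pressure head at BH-3: ψ = P/(ρg) = 197×1000 / (1000 × 9.81) = 20.08 m.
Total head at BH-3: h = z + ψ = 73.50 + 20.08 = 93.58 m.
Head difference: h(BH-2) − h(BH-3) = 94.47 − 93.58 = 0.89 m.
Hydraulic gradient: i = |Δh| / L = 0.89 / 2179 = 0.000408.
Flow is from higher to lower head: from BH-2 toward BH-3, i.e. toward the north.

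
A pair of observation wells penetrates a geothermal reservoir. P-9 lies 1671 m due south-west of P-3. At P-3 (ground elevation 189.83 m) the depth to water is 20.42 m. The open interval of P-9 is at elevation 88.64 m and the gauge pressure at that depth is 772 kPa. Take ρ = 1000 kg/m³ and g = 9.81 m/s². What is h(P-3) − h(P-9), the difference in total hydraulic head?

Total head at P-3: h = 189.83 − 20.42 = 169.41 m.
Pressure head at P-9: ψ = P/(ρg) = 772×1000 / (1000 × 9.81) = 78.70 m.
Total head at P-9: h = z + ψ = 88.64 + 78.70 = 167.34 m.
Head difference: h(P-3) − h(P-9) = 169.41 − 167.34 = 2.07 m.

Δh ≈ 2.07 m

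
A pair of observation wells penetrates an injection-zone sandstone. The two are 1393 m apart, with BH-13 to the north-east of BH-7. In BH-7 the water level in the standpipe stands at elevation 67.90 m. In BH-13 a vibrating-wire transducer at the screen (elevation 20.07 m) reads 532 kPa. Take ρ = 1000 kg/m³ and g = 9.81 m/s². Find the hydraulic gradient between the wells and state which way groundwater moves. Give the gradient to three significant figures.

Total head at BH-7: h = 67.90 m (water level in the piezometer is the total head).
Pressure head at BH-13: ψ = P/(ρg) = 532×1000 / (1000 × 9.81) = 54.23 m.
Total head at BH-13: h = z + ψ = 20.07 + 54.23 = 74.30 m.
Head difference: h(BH-7) − h(BH-13) = 67.90 − 74.30 = -6.40 m.
Hydraulic gradient: i = |Δh| / L = 6.40 / 1393 = 0.00459.
Flow is from higher to lower head: from BH-13 toward BH-7, i.e. toward the south-west.

i ≈ 0.00459; groundwater flows toward the south-west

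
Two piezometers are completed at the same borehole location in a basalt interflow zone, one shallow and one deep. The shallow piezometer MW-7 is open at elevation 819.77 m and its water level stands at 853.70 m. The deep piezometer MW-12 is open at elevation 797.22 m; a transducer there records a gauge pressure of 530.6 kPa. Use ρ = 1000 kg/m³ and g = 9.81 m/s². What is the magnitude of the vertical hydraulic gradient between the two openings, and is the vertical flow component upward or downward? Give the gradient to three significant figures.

|i_v| ≈ 0.106; vertical flow is downward

Total head at MW-7: h = 853.70 m (water level in the standpipe).
Pressure head at MW-12: ψ = P/(ρg) = 530.6×1000 / (1000 × 9.81) = 54.09 m.
Total head at MW-12: h = z + ψ = 797.22 + 54.09 = 851.31 m.
Δh = h(MW-7) − h(MW-12) = 853.70 − 851.31 = 2.39 m.
Vertical separation Δz = 819.77 − 797.22 = 22.55 m.
|i_v| = |Δh| / Δz = 2.39 / 22.55 = 0.106.
Head is higher in the shallow piezometer, so vertical flow is downward (recharge condition).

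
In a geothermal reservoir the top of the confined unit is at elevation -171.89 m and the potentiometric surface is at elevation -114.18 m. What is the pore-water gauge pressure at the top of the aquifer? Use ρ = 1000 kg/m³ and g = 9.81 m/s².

Pressure head at the aquifer top: ψ = h − z = -114.18 − (-171.89) = 57.71 m.
P = ρgψ = 1000 × 9.81 × 57.71 = 566135 Pa ≈ 566 kPa.

P ≈ 566 kPa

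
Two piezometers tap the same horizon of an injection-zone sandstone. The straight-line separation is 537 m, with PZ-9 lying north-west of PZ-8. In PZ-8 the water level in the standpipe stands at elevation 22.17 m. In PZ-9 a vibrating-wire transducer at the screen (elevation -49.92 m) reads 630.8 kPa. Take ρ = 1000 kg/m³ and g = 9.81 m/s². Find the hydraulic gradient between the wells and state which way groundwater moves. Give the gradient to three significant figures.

i ≈ 0.0145; groundwater flows toward the north-west

Total head at PZ-8: h = 22.17 m (water level in the piezometer is the total head).
Pressure head at PZ-9: ψ = P/(ρg) = 630.8×1000 / (1000 × 9.81) = 64.30 m.
Total head at PZ-9: h = z + ψ = -49.92 + 64.30 = 14.38 m.
Head difference: h(PZ-8) − h(PZ-9) = 22.17 − 14.38 = 7.79 m.
Hydraulic gradient: i = |Δh| / L = 7.79 / 537 = 0.0145.
Flow is from higher to lower head: from PZ-8 toward PZ-9, i.e. toward the north-west.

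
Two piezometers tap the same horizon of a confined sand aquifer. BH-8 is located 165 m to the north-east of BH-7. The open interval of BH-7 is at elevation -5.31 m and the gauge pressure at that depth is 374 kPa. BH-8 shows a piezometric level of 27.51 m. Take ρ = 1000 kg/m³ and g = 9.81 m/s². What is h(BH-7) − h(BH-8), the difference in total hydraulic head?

Pressure head at BH-7: ψ = P/(ρg) = 374×1000 / (1000 × 9.81) = 38.12 m.
Total head at BH-7: h = z + ψ = -5.31 + 38.12 = 32.81 m.
Total head at BH-8: h = 27.51 m (water level in the piezometer is the total head).
Head difference: h(BH-7) − h(BH-8) = 32.81 − 27.51 = 5.30 m.

Δh ≈ 5.30 m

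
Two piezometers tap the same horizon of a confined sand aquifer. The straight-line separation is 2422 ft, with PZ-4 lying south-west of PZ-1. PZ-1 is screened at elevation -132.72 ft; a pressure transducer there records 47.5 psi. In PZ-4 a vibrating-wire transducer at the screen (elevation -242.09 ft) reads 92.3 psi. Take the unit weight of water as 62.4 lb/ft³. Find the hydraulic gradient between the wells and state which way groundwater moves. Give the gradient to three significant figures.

Pressure head at PZ-1: ψ = 144·P/γ = 144 × 47.5 / 62.4 = 109.62 ft.
Total head at PZ-1: h = z + ψ = -132.72 + 109.62 = -23.10 ft.
Pressure head at PZ-4: ψ = 144·P/γ = 144 × 92.3 / 62.4 = 213.00 ft.
Total head at PZ-4: h = z + ψ = -242.09 + 213.00 = -29.09 ft.
Head difference: h(PZ-1) − h(PZ-4) = -23.10 − (-29.09) = 5.99 ft.
Hydraulic gradient: i = |Δh| / L = 5.99 / 2422 = 0.00247.
Flow is from higher to lower head: from PZ-1 toward PZ-4, i.e. toward the south-west.

i ≈ 0.00247; groundwater flows toward the south-west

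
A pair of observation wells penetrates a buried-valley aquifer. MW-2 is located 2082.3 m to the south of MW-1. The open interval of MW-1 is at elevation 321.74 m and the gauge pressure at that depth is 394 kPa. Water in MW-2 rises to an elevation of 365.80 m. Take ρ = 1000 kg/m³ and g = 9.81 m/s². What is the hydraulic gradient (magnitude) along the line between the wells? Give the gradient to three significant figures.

Pressure head at MW-1: ψ = P/(ρg) = 394×1000 / (1000 × 9.81) = 40.16 m.
Total head at MW-1: h = z + ψ = 321.74 + 40.16 = 361.90 m.
Total head at MW-2: h = 365.80 m (water level in the piezometer is the total head).
Head difference: h(MW-1) − h(MW-2) = 361.90 − 365.80 = -3.90 m.
Hydraulic gradient: i = |Δh| / L = 3.90 / 2082.3 = 0.00187.

i ≈ 0.00187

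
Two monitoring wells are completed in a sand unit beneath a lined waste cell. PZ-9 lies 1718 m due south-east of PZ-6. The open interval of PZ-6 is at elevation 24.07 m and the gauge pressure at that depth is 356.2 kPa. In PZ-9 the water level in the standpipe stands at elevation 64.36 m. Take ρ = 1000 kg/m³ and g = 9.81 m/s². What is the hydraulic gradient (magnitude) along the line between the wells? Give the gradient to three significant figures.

Pressure head at PZ-6: ψ = P/(ρg) = 356.2×1000 / (1000 × 9.81) = 36.31 m.
Total head at PZ-6: h = z + ψ = 24.07 + 36.31 = 60.38 m.
Total head at PZ-9: h = 64.36 m (water level in the piezometer is the total head).
Head difference: h(PZ-6) − h(PZ-9) = 60.38 − 64.36 = -3.98 m.
Hydraulic gradient: i = |Δh| / L = 3.98 / 1718 = 0.00232.

i ≈ 0.00232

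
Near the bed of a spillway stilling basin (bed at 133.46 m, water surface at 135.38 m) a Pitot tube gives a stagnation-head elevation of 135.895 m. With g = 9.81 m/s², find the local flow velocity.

v ≈ 3.18 m/s

Near the bed, under hydrostatic conditions, the piezometric head (z + ψ) equals the free-surface elevation, 135.38 m.
Velocity head = total − piezometric = 135.895 − 135.38 = 0.515 m.
v = √(2g·h_v) = √(2 × 9.81 × 0.515) = 3.18 m/s.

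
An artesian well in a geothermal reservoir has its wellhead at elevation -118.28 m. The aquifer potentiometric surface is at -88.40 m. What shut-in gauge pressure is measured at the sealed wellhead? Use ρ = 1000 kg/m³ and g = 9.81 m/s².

Head above the cap: Δh = -88.40 − (-118.28) = 29.88 m.
P = ρgΔh = 1000 × 9.81 × 29.88 = 293123 Pa ≈ 293 kPa.

P ≈ 293 kPa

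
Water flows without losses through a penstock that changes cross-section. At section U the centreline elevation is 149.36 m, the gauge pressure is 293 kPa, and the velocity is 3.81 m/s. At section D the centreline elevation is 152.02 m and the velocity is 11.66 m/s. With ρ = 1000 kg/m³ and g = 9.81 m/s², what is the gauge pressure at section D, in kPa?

Pressure head at U: ψ₁ = P₁/(ρg) = 293×1000 / (1000 × 9.81) = 29.87 m.
Velocity heads: v₁²/2g = 3.81²/19.62 = 0.740 m; v₂²/2g = 11.66²/19.62 = 6.929 m.
Total head H = z₁ + ψ₁ + v₁²/2g = 149.36 + 29.87 + 0.740 = 179.97 m.
ψ₂ = H − z₂ − v₂²/2g = 179.97 − 152.02 − 6.929 = 21.02 m.
P₂ = ρgψ₂ = 1000 × 9.81 × 21.02 ≈ 206 kPa.

P₂ ≈ 206 kPa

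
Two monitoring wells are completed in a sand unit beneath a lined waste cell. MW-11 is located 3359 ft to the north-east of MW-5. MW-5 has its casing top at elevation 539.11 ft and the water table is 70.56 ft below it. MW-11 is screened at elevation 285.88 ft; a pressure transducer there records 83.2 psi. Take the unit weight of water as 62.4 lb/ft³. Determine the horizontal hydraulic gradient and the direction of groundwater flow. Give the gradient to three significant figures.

Total head at MW-5: h = 539.11 − 70.56 = 468.55 ft.
Pressure head at MW-11: ψ = 144·P/γ = 144 × 83.2 / 62.4 = 192.00 ft.
Total head at MW-11: h = z + ψ = 285.88 + 192.00 = 477.88 ft.
Head difference: h(MW-5) − h(MW-11) = 468.55 − 477.88 = -9.33 ft.
Hydraulic gradient: i = |Δh| / L = 9.33 / 3359 = 0.00278.
Flow is from higher to lower head: from MW-11 toward MW-5, i.e. toward the south-west.

i ≈ 0.00278; groundwater flows toward the south-west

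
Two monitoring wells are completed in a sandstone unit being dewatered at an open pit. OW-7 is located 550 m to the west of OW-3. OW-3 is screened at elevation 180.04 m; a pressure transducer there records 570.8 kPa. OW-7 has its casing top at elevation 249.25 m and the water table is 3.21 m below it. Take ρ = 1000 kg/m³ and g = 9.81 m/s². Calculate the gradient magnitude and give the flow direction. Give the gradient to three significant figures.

Pressure head at OW-3: ψ = P/(ρg) = 570.8×1000 / (1000 × 9.81) = 58.19 m.
Total head at OW-3: h = z + ψ = 180.04 + 58.19 = 238.23 m.
Total head at OW-7: h = 249.25 − 3.21 = 246.04 m.
Head difference: h(OW-3) − h(OW-7) = 238.23 − 246.04 = -7.81 m.
Hydraulic gradient: i = |Δh| / L = 7.81 / 550 = 0.0142.
Flow is from higher to lower head: from OW-7 toward OW-3, i.e. toward the east.

i ≈ 0.0142; groundwater flows toward the east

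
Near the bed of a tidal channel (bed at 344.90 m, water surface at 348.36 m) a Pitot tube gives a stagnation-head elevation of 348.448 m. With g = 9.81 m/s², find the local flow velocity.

v ≈ 1.31 m/s

Near the bed, under hydrostatic conditions, the piezometric head (z + ψ) equals the free-surface elevation, 348.36 m.
Velocity head = total − piezometric = 348.448 − 348.36 = 0.088 m.
v = √(2g·h_v) = √(2 × 9.81 × 0.088) = 1.31 m/s.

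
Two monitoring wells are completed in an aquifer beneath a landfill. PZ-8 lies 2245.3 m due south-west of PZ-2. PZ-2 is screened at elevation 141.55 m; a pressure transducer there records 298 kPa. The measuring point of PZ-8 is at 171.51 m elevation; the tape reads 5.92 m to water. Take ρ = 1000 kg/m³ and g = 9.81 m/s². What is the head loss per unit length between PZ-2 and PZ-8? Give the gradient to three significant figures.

Pressure head at PZ-2: ψ = P/(ρg) = 298×1000 / (1000 × 9.81) = 30.38 m.
Total head at PZ-2: h = z + ψ = 141.55 + 30.38 = 171.93 m.
Total head at PZ-8: h = 171.51 − 5.92 = 165.59 m.
Head difference: h(PZ-2) − h(PZ-8) = 171.93 − 165.59 = 6.34 m.
Hydraulic gradient: i = |Δh| / L = 6.34 / 2245.3 = 0.00282.

i ≈ 0.00282 m/m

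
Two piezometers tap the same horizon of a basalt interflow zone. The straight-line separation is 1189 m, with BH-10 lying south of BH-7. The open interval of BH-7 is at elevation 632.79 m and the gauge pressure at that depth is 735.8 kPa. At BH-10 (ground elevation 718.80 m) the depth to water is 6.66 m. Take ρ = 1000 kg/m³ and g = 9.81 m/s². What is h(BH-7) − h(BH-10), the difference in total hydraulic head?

Pressure head at BH-7: ψ = P/(ρg) = 735.8×1000 / (1000 × 9.81) = 75.01 m.
Total head at BH-7: h = z + ψ = 632.79 + 75.01 = 707.80 m.
Total head at BH-10: h = 718.80 − 6.66 = 712.14 m.
Head difference: h(BH-7) − h(BH-10) = 707.80 − 712.14 = -4.34 m.

Δh ≈ -4.34 m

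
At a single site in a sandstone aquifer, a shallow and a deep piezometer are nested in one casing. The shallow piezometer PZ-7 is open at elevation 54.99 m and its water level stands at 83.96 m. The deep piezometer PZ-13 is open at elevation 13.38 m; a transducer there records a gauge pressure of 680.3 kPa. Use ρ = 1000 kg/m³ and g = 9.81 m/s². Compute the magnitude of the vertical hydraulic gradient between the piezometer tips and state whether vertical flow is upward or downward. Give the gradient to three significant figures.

Total head at PZ-7: h = 83.96 m (water level in the standpipe).
Pressure head at PZ-13: ψ = P/(ρg) = 680.3×1000 / (1000 × 9.81) = 69.35 m.
Total head at PZ-13: h = z + ψ = 13.38 + 69.35 = 82.73 m.
Δh = h(PZ-7) − h(PZ-13) = 83.96 − 82.73 = 1.23 m.
Vertical separation Δz = 54.99 − 13.38 = 41.61 m.
|i_v| = |Δh| / Δz = 1.23 / 41.61 = 0.0296.
Head is higher in the shallow piezometer, so vertical flow is downward (recharge condition).

|i_v| ≈ 0.0296; vertical flow is downward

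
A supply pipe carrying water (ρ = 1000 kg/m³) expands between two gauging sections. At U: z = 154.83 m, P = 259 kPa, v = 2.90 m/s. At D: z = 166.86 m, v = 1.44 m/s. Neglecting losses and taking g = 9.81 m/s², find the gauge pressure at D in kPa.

Pressure head at U: ψ₁ = P₁/(ρg) = 259×1000 / (1000 × 9.81) = 26.40 m.
Velocity heads: v₁²/2g = 2.90²/19.62 = 0.429 m; v₂²/2g = 1.44²/19.62 = 0.106 m.
Total head H = z₁ + ψ₁ + v₁²/2g = 154.83 + 26.40 + 0.429 = 181.66 m.
ψ₂ = H − z₂ − v₂²/2g = 181.66 − 166.86 − 0.106 = 14.69 m.
P₂ = ρgψ₂ = 1000 × 9.81 × 14.69 ≈ 144 kPa.

P₂ ≈ 144 kPa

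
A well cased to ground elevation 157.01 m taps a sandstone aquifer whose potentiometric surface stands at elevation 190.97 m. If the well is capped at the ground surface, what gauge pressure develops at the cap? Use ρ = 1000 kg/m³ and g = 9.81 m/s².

Head above the cap: Δh = 190.97 − 157.01 = 33.96 m.
P = ρgΔh = 1000 × 9.81 × 33.96 = 333148 Pa ≈ 333 kPa.

P ≈ 333 kPa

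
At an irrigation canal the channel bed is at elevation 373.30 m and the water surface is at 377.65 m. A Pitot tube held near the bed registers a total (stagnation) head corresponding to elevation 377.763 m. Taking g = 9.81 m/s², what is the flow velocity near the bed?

Near the bed, under hydrostatic conditions, the piezometric head (z + ψ) equals the free-surface elevation, 377.65 m.
Velocity head = total − piezometric = 377.763 − 377.65 = 0.113 m.
v = √(2g·h_v) = √(2 × 9.81 × 0.113) = 1.49 m/s.

v ≈ 1.49 m/s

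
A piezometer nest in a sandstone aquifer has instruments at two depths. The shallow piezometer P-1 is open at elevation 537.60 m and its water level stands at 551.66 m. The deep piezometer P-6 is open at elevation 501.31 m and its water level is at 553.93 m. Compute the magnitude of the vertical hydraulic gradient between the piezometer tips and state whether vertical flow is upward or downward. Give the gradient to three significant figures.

Total head at P-1: h = 551.66 m (water level in the standpipe).
Total head at P-6: h = 553.93 m.
Δh = h(P-1) − h(P-6) = 551.66 − 553.93 = -2.27 m.
Vertical separation Δz = 537.60 − 501.31 = 36.29 m.
|i_v| = |Δh| / Δz = 2.27 / 36.29 = 0.0626.
Head is higher in the deep piezometer, so vertical flow is upward (discharge condition).

|i_v| ≈ 0.0626; vertical flow is upward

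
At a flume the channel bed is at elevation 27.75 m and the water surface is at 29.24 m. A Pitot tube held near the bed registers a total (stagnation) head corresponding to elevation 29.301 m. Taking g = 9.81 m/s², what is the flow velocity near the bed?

v ≈ 1.09 m/s

Near the bed, under hydrostatic conditions, the piezometric head (z + ψ) equals the free-surface elevation, 29.24 m.
Velocity head = total − piezometric = 29.301 − 29.24 = 0.061 m.
v = √(2g·h_v) = √(2 × 9.81 × 0.061) = 1.09 m/s.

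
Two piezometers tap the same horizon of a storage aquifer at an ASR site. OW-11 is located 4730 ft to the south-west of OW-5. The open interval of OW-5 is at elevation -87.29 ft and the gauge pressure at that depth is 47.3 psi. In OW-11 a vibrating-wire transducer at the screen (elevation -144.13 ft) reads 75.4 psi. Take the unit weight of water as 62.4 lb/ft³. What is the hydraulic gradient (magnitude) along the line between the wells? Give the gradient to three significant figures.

i ≈ 0.00169

Pressure head at OW-5: ψ = 144·P/γ = 144 × 47.3 / 62.4 = 109.15 ft.
Total head at OW-5: h = z + ψ = -87.29 + 109.15 = 21.86 ft.
Pressure head at OW-11: ψ = 144·P/γ = 144 × 75.4 / 62.4 = 174.00 ft.
Total head at OW-11: h = z + ψ = -144.13 + 174.00 = 29.87 ft.
Head difference: h(OW-5) − h(OW-11) = 21.86 − 29.87 = -8.01 ft.
Hydraulic gradient: i = |Δh| / L = 8.01 / 4730 = 0.00169.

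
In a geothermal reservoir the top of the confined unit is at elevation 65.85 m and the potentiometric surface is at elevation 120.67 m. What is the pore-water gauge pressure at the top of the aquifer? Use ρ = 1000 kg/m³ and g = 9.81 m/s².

P ≈ 538 kPa

Pressure head at the aquifer top: ψ = h − z = 120.67 − 65.85 = 54.82 m.
P = ρgψ = 1000 × 9.81 × 54.82 = 537784 Pa ≈ 538 kPa.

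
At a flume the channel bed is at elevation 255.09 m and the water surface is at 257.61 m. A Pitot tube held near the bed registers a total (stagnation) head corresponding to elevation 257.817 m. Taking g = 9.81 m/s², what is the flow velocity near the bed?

v ≈ 2.02 m/s

Near the bed, under hydrostatic conditions, the piezometric head (z + ψ) equals the free-surface elevation, 257.61 m.
Velocity head = total − piezometric = 257.817 − 257.61 = 0.207 m.
v = √(2g·h_v) = √(2 × 9.81 × 0.207) = 2.02 m/s.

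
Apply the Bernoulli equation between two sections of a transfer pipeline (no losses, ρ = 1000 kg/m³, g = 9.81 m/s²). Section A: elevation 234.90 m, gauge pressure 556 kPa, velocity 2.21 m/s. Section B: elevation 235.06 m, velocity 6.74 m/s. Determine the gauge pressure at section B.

Pressure head at A: ψ₁ = P₁/(ρg) = 556×1000 / (1000 × 9.81) = 56.68 m.
Velocity heads: v₁²/2g = 2.21²/19.62 = 0.249 m; v₂²/2g = 6.74²/19.62 = 2.315 m.
Total head H = z₁ + ψ₁ + v₁²/2g = 234.90 + 56.68 + 0.249 = 291.83 m.
ψ₂ = H − z₂ − v₂²/2g = 291.83 − 235.06 − 2.315 = 54.45 m.
P₂ = ρgψ₂ = 1000 × 9.81 × 54.45 ≈ 534 kPa.

P₂ ≈ 534 kPa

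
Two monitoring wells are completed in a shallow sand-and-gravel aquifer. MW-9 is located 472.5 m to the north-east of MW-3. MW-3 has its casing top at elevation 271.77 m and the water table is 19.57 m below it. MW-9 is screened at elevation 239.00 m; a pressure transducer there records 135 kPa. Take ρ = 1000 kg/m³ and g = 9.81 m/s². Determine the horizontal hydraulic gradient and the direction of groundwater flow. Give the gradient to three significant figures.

Total head at MW-3: h = 271.77 − 19.57 = 252.20 m.
Pressure head at MW-9: ψ = P/(ρg) = 135×1000 / (1000 × 9.81) = 13.76 m.
Total head at MW-9: h = z + ψ = 239.00 + 13.76 = 252.76 m.
Head difference: h(MW-3) − h(MW-9) = 252.20 − 252.76 = -0.56 m.
Hydraulic gradient: i = |Δh| / L = 0.56 / 472.5 = 0.00119.
Flow is from higher to lower head: from MW-9 toward MW-3, i.e. toward the south-west.

i ≈ 0.00119; groundwater flows toward the south-west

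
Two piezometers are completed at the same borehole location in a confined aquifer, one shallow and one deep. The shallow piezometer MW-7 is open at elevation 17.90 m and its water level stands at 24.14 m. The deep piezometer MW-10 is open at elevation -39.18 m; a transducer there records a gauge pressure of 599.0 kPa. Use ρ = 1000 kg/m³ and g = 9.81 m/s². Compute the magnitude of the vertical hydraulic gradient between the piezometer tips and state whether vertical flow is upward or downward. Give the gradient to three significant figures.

Total head at MW-7: h = 24.14 m (water level in the standpipe).
Pressure head at MW-10: ψ = P/(ρg) = 599.0×1000 / (1000 × 9.81) = 61.06 m.
Total head at MW-10: h = z + ψ = -39.18 + 61.06 = 21.88 m.
Δh = h(MW-7) − h(MW-10) = 24.14 − 21.88 = 2.26 m.
Vertical separation Δz = 17.90 − (-39.18) = 57.08 m.
|i_v| = |Δh| / Δz = 2.26 / 57.08 = 0.0396.
Head is higher in the shallow piezometer, so vertical flow is downward (recharge condition).

|i_v| ≈ 0.0396; vertical flow is downward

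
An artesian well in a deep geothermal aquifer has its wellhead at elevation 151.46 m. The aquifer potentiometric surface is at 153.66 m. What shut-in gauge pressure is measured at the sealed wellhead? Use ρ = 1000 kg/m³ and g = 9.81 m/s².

P ≈ 21.6 kPa

Head above the cap: Δh = 153.66 − 151.46 = 2.20 m.
P = ρgΔh = 1000 × 9.81 × 2.20 = 21582 Pa ≈ 21.6 kPa.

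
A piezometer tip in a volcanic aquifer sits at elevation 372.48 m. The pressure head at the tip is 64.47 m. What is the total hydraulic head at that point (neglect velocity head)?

h ≈ 436.95 m

h = z + ψ = 372.48 + 64.47 = 436.95 m.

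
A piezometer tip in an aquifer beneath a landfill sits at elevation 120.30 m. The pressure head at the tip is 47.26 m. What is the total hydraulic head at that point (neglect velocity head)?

h = z + ψ = 120.30 + 47.26 = 167.56 m.

h ≈ 167.56 m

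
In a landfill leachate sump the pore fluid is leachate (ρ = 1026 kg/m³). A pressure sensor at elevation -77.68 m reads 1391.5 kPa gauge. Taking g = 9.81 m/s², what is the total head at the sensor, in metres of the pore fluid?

ψ = P/(ρg) = 1391.5×1000 / (1026 × 9.81) = 138.25 m.
h = z + ψ = -77.68 + 138.25 = 60.57 m.

h ≈ 60.57 m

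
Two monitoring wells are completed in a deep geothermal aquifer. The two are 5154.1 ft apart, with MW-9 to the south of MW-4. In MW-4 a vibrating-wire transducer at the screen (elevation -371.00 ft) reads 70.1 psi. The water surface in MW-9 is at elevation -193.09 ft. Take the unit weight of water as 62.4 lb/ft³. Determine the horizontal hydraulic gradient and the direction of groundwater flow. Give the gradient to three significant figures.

Pressure head at MW-4: ψ = 144·P/γ = 144 × 70.1 / 62.4 = 161.77 ft.
Total head at MW-4: h = z + ψ = -371.00 + 161.77 = -209.23 ft.
Total head at MW-9: h = -193.09 ft (water level in the piezometer is the total head).
Head difference: h(MW-4) − h(MW-9) = -209.23 − (-193.09) = -16.14 ft.
Hydraulic gradient: i = |Δh| / L = 16.14 / 5154.1 = 0.00313.
Flow is from higher to lower head: from MW-9 toward MW-4, i.e. toward the north.

i ≈ 0.00313; groundwater flows toward the north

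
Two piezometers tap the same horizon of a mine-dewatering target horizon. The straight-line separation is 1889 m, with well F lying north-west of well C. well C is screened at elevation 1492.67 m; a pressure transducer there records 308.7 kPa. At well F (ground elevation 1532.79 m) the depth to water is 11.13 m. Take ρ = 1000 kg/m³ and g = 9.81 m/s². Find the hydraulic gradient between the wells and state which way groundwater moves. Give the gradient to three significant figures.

i ≈ 0.00131; groundwater flows toward the north-west

Pressure head at well C: ψ = P/(ρg) = 308.7×1000 / (1000 × 9.81) = 31.47 m.
Total head at well C: h = z + ψ = 1492.67 + 31.47 = 1524.14 m.
Total head at well F: h = 1532.79 − 11.13 = 1521.66 m.
Head difference: h(well C) − h(well F) = 1524.14 − 1521.66 = 2.48 m.
Hydraulic gradient: i = |Δh| / L = 2.48 / 1889 = 0.00131.
Flow is from higher to lower head: from well C toward well F, i.e. toward the north-west.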